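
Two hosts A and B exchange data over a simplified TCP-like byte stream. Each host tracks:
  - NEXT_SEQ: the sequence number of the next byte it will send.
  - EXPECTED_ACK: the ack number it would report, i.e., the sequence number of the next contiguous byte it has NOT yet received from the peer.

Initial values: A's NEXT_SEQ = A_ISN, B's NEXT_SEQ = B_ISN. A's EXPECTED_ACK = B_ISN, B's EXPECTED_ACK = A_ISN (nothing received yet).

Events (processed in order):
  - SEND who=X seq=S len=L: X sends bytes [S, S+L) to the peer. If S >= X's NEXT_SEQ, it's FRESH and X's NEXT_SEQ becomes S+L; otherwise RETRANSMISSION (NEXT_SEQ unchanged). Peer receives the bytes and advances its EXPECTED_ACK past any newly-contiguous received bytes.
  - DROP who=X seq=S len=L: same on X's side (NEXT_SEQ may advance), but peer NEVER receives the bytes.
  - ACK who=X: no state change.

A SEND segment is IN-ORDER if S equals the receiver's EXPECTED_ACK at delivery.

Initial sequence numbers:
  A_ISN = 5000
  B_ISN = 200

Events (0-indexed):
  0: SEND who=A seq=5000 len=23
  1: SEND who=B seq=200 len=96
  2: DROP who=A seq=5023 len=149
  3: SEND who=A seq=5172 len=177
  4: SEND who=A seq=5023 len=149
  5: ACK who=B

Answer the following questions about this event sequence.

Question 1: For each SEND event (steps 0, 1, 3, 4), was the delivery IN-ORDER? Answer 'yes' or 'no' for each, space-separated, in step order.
Step 0: SEND seq=5000 -> in-order
Step 1: SEND seq=200 -> in-order
Step 3: SEND seq=5172 -> out-of-order
Step 4: SEND seq=5023 -> in-order

Answer: yes yes no yes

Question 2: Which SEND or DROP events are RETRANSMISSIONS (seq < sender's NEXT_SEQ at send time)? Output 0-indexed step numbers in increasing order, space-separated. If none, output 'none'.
Answer: 4

Derivation:
Step 0: SEND seq=5000 -> fresh
Step 1: SEND seq=200 -> fresh
Step 2: DROP seq=5023 -> fresh
Step 3: SEND seq=5172 -> fresh
Step 4: SEND seq=5023 -> retransmit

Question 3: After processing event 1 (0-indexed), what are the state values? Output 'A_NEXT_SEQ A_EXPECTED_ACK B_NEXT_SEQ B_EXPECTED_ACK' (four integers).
After event 0: A_seq=5023 A_ack=200 B_seq=200 B_ack=5023
After event 1: A_seq=5023 A_ack=296 B_seq=296 B_ack=5023

5023 296 296 5023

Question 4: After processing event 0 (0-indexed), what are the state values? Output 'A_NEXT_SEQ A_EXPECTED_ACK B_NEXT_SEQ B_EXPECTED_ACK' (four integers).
After event 0: A_seq=5023 A_ack=200 B_seq=200 B_ack=5023

5023 200 200 5023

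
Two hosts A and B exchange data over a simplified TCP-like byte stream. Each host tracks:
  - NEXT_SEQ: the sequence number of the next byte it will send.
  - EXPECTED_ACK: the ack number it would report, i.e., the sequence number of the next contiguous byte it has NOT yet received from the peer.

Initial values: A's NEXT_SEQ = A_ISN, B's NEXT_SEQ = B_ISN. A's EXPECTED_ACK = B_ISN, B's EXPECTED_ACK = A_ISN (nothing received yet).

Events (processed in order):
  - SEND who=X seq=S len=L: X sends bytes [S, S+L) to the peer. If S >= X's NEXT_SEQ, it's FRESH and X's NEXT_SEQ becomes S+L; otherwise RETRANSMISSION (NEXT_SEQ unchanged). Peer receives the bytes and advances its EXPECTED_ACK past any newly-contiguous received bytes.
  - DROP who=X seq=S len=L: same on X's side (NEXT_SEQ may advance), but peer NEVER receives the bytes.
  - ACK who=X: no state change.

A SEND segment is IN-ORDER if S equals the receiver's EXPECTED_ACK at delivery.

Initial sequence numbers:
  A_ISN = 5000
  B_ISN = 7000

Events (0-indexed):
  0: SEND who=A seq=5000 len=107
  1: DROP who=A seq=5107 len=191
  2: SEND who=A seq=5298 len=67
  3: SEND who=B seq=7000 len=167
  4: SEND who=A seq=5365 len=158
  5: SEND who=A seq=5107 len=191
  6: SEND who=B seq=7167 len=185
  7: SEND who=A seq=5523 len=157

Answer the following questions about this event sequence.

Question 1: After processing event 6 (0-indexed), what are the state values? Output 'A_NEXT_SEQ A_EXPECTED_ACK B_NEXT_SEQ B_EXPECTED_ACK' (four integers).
After event 0: A_seq=5107 A_ack=7000 B_seq=7000 B_ack=5107
After event 1: A_seq=5298 A_ack=7000 B_seq=7000 B_ack=5107
After event 2: A_seq=5365 A_ack=7000 B_seq=7000 B_ack=5107
After event 3: A_seq=5365 A_ack=7167 B_seq=7167 B_ack=5107
After event 4: A_seq=5523 A_ack=7167 B_seq=7167 B_ack=5107
After event 5: A_seq=5523 A_ack=7167 B_seq=7167 B_ack=5523
After event 6: A_seq=5523 A_ack=7352 B_seq=7352 B_ack=5523

5523 7352 7352 5523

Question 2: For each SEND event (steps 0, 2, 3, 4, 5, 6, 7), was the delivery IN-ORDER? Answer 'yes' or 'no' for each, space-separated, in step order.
Step 0: SEND seq=5000 -> in-order
Step 2: SEND seq=5298 -> out-of-order
Step 3: SEND seq=7000 -> in-order
Step 4: SEND seq=5365 -> out-of-order
Step 5: SEND seq=5107 -> in-order
Step 6: SEND seq=7167 -> in-order
Step 7: SEND seq=5523 -> in-order

Answer: yes no yes no yes yes yes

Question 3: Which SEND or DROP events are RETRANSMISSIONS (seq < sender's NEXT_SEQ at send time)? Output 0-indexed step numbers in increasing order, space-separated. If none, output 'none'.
Answer: 5

Derivation:
Step 0: SEND seq=5000 -> fresh
Step 1: DROP seq=5107 -> fresh
Step 2: SEND seq=5298 -> fresh
Step 3: SEND seq=7000 -> fresh
Step 4: SEND seq=5365 -> fresh
Step 5: SEND seq=5107 -> retransmit
Step 6: SEND seq=7167 -> fresh
Step 7: SEND seq=5523 -> fresh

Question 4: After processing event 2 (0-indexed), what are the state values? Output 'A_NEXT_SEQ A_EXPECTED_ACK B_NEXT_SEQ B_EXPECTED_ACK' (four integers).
After event 0: A_seq=5107 A_ack=7000 B_seq=7000 B_ack=5107
After event 1: A_seq=5298 A_ack=7000 B_seq=7000 B_ack=5107
After event 2: A_seq=5365 A_ack=7000 B_seq=7000 B_ack=5107

5365 7000 7000 5107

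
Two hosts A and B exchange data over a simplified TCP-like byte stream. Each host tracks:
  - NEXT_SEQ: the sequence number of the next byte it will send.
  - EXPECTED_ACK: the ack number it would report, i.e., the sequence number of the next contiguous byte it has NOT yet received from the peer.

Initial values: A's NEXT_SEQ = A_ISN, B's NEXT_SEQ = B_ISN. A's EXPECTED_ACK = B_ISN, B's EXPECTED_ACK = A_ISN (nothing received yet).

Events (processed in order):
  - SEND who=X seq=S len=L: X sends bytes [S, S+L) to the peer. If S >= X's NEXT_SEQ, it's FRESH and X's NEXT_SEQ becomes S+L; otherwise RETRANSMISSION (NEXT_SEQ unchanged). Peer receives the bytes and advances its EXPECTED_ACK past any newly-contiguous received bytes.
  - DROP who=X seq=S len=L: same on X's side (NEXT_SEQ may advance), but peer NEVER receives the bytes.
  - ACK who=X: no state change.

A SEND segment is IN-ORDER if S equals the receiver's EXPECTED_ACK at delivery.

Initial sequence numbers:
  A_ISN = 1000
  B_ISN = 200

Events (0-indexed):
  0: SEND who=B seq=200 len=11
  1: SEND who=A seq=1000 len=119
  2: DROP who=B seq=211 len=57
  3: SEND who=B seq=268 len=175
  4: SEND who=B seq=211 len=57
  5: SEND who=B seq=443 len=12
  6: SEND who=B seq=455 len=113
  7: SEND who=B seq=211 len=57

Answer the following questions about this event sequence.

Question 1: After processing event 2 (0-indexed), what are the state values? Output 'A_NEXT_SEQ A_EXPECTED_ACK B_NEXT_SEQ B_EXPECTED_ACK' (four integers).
After event 0: A_seq=1000 A_ack=211 B_seq=211 B_ack=1000
After event 1: A_seq=1119 A_ack=211 B_seq=211 B_ack=1119
After event 2: A_seq=1119 A_ack=211 B_seq=268 B_ack=1119

1119 211 268 1119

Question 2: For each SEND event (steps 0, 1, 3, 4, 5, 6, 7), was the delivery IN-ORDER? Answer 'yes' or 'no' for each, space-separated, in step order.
Step 0: SEND seq=200 -> in-order
Step 1: SEND seq=1000 -> in-order
Step 3: SEND seq=268 -> out-of-order
Step 4: SEND seq=211 -> in-order
Step 5: SEND seq=443 -> in-order
Step 6: SEND seq=455 -> in-order
Step 7: SEND seq=211 -> out-of-order

Answer: yes yes no yes yes yes no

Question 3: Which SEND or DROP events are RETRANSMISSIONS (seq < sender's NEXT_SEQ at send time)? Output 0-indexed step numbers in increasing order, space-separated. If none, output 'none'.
Step 0: SEND seq=200 -> fresh
Step 1: SEND seq=1000 -> fresh
Step 2: DROP seq=211 -> fresh
Step 3: SEND seq=268 -> fresh
Step 4: SEND seq=211 -> retransmit
Step 5: SEND seq=443 -> fresh
Step 6: SEND seq=455 -> fresh
Step 7: SEND seq=211 -> retransmit

Answer: 4 7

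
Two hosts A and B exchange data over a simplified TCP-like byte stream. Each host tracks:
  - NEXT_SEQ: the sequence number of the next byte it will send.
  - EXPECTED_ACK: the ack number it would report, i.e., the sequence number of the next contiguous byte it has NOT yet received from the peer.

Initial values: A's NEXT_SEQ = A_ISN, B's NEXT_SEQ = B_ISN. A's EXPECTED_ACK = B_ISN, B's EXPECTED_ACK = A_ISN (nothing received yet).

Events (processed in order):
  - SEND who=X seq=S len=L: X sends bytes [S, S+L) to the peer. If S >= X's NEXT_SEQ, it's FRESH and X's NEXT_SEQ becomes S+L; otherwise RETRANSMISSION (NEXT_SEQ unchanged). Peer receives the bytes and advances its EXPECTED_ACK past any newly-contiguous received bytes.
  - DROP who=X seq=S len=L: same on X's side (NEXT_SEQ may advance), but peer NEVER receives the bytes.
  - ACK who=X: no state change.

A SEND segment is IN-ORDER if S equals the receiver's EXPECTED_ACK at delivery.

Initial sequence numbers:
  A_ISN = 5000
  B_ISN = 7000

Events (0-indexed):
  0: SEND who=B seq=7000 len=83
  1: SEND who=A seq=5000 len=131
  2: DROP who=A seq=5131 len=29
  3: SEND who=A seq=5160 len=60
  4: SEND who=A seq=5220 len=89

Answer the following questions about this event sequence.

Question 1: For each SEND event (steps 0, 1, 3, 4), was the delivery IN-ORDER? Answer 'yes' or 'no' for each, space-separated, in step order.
Step 0: SEND seq=7000 -> in-order
Step 1: SEND seq=5000 -> in-order
Step 3: SEND seq=5160 -> out-of-order
Step 4: SEND seq=5220 -> out-of-order

Answer: yes yes no no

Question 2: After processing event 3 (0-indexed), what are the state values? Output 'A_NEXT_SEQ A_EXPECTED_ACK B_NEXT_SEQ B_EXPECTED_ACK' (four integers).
After event 0: A_seq=5000 A_ack=7083 B_seq=7083 B_ack=5000
After event 1: A_seq=5131 A_ack=7083 B_seq=7083 B_ack=5131
After event 2: A_seq=5160 A_ack=7083 B_seq=7083 B_ack=5131
After event 3: A_seq=5220 A_ack=7083 B_seq=7083 B_ack=5131

5220 7083 7083 5131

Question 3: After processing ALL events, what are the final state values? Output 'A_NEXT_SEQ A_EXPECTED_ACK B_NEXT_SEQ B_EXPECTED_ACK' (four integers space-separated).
After event 0: A_seq=5000 A_ack=7083 B_seq=7083 B_ack=5000
After event 1: A_seq=5131 A_ack=7083 B_seq=7083 B_ack=5131
After event 2: A_seq=5160 A_ack=7083 B_seq=7083 B_ack=5131
After event 3: A_seq=5220 A_ack=7083 B_seq=7083 B_ack=5131
After event 4: A_seq=5309 A_ack=7083 B_seq=7083 B_ack=5131

Answer: 5309 7083 7083 5131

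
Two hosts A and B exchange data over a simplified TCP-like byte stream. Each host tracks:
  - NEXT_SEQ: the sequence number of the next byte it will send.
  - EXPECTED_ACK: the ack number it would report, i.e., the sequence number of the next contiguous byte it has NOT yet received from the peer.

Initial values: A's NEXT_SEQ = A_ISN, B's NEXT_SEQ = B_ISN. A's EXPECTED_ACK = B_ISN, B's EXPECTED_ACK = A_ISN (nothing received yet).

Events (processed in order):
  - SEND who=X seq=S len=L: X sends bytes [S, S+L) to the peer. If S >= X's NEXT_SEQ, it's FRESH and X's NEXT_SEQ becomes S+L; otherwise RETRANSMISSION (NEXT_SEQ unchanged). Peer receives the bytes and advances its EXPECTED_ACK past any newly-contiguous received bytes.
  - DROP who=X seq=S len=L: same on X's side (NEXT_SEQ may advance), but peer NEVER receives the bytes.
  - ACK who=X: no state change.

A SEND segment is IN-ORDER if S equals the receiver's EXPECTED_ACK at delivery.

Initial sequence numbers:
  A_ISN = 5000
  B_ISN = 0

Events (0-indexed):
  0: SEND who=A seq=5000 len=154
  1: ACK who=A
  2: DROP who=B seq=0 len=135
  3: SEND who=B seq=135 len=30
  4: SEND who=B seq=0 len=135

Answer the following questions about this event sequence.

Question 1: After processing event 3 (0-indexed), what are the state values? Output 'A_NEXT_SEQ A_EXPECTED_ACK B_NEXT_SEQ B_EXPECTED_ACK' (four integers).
After event 0: A_seq=5154 A_ack=0 B_seq=0 B_ack=5154
After event 1: A_seq=5154 A_ack=0 B_seq=0 B_ack=5154
After event 2: A_seq=5154 A_ack=0 B_seq=135 B_ack=5154
After event 3: A_seq=5154 A_ack=0 B_seq=165 B_ack=5154

5154 0 165 5154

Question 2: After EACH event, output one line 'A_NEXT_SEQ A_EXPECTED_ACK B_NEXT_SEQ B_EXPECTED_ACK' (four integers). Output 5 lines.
5154 0 0 5154
5154 0 0 5154
5154 0 135 5154
5154 0 165 5154
5154 165 165 5154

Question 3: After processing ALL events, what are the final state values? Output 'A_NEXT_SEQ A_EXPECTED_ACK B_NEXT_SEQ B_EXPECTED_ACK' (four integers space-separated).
Answer: 5154 165 165 5154

Derivation:
After event 0: A_seq=5154 A_ack=0 B_seq=0 B_ack=5154
After event 1: A_seq=5154 A_ack=0 B_seq=0 B_ack=5154
After event 2: A_seq=5154 A_ack=0 B_seq=135 B_ack=5154
After event 3: A_seq=5154 A_ack=0 B_seq=165 B_ack=5154
After event 4: A_seq=5154 A_ack=165 B_seq=165 B_ack=5154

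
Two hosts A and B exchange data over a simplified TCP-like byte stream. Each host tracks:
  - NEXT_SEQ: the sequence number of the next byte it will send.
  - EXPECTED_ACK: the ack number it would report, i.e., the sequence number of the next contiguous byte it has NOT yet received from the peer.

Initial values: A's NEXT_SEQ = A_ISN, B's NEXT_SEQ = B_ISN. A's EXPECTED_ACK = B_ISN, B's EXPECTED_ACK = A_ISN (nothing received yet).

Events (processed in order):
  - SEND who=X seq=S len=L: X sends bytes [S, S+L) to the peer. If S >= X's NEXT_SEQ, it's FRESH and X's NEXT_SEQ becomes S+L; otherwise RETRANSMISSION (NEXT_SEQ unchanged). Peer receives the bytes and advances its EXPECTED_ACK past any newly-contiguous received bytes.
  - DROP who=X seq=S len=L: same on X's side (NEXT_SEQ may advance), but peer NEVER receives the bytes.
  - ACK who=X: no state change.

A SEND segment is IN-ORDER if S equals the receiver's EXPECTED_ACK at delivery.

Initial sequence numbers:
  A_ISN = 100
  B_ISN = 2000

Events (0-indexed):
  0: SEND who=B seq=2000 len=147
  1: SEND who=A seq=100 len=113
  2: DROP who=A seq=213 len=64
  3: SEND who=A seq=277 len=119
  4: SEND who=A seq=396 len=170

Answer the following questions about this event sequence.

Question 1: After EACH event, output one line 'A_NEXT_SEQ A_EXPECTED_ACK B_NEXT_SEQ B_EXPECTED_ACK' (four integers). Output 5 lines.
100 2147 2147 100
213 2147 2147 213
277 2147 2147 213
396 2147 2147 213
566 2147 2147 213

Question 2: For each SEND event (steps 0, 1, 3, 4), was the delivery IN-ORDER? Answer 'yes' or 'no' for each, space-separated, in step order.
Answer: yes yes no no

Derivation:
Step 0: SEND seq=2000 -> in-order
Step 1: SEND seq=100 -> in-order
Step 3: SEND seq=277 -> out-of-order
Step 4: SEND seq=396 -> out-of-order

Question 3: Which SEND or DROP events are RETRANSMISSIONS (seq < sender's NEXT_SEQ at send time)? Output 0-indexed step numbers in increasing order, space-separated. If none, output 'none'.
Step 0: SEND seq=2000 -> fresh
Step 1: SEND seq=100 -> fresh
Step 2: DROP seq=213 -> fresh
Step 3: SEND seq=277 -> fresh
Step 4: SEND seq=396 -> fresh

Answer: none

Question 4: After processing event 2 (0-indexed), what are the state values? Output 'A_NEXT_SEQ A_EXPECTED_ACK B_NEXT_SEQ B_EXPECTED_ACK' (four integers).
After event 0: A_seq=100 A_ack=2147 B_seq=2147 B_ack=100
After event 1: A_seq=213 A_ack=2147 B_seq=2147 B_ack=213
After event 2: A_seq=277 A_ack=2147 B_seq=2147 B_ack=213

277 2147 2147 213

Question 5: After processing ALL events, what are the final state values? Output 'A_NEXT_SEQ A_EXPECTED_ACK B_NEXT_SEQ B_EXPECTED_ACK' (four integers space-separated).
Answer: 566 2147 2147 213

Derivation:
After event 0: A_seq=100 A_ack=2147 B_seq=2147 B_ack=100
After event 1: A_seq=213 A_ack=2147 B_seq=2147 B_ack=213
After event 2: A_seq=277 A_ack=2147 B_seq=2147 B_ack=213
After event 3: A_seq=396 A_ack=2147 B_seq=2147 B_ack=213
After event 4: A_seq=566 A_ack=2147 B_seq=2147 B_ack=213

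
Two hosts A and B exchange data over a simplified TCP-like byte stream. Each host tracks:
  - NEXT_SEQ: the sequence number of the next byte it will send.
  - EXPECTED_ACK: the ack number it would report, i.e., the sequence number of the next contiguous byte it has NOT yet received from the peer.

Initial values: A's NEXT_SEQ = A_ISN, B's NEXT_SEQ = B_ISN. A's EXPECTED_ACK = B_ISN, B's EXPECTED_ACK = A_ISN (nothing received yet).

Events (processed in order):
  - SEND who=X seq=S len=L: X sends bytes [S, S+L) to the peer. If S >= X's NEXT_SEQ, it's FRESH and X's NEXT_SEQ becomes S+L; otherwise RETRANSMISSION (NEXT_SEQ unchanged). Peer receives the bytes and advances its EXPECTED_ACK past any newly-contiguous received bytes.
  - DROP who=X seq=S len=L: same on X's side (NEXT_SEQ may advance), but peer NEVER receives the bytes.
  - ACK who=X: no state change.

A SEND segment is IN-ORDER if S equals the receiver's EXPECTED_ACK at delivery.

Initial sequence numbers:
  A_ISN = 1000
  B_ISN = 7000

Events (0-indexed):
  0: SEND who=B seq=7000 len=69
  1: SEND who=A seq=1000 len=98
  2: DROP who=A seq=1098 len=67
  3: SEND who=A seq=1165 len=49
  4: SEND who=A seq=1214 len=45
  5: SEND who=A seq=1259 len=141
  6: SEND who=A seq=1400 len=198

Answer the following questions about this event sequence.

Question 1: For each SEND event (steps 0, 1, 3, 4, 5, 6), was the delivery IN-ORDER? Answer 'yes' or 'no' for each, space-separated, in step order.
Step 0: SEND seq=7000 -> in-order
Step 1: SEND seq=1000 -> in-order
Step 3: SEND seq=1165 -> out-of-order
Step 4: SEND seq=1214 -> out-of-order
Step 5: SEND seq=1259 -> out-of-order
Step 6: SEND seq=1400 -> out-of-order

Answer: yes yes no no no no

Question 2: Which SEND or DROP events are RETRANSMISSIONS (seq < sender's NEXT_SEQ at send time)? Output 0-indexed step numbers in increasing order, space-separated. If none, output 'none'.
Step 0: SEND seq=7000 -> fresh
Step 1: SEND seq=1000 -> fresh
Step 2: DROP seq=1098 -> fresh
Step 3: SEND seq=1165 -> fresh
Step 4: SEND seq=1214 -> fresh
Step 5: SEND seq=1259 -> fresh
Step 6: SEND seq=1400 -> fresh

Answer: none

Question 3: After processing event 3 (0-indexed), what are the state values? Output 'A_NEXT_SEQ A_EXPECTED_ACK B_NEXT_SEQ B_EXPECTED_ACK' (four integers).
After event 0: A_seq=1000 A_ack=7069 B_seq=7069 B_ack=1000
After event 1: A_seq=1098 A_ack=7069 B_seq=7069 B_ack=1098
After event 2: A_seq=1165 A_ack=7069 B_seq=7069 B_ack=1098
After event 3: A_seq=1214 A_ack=7069 B_seq=7069 B_ack=1098

1214 7069 7069 1098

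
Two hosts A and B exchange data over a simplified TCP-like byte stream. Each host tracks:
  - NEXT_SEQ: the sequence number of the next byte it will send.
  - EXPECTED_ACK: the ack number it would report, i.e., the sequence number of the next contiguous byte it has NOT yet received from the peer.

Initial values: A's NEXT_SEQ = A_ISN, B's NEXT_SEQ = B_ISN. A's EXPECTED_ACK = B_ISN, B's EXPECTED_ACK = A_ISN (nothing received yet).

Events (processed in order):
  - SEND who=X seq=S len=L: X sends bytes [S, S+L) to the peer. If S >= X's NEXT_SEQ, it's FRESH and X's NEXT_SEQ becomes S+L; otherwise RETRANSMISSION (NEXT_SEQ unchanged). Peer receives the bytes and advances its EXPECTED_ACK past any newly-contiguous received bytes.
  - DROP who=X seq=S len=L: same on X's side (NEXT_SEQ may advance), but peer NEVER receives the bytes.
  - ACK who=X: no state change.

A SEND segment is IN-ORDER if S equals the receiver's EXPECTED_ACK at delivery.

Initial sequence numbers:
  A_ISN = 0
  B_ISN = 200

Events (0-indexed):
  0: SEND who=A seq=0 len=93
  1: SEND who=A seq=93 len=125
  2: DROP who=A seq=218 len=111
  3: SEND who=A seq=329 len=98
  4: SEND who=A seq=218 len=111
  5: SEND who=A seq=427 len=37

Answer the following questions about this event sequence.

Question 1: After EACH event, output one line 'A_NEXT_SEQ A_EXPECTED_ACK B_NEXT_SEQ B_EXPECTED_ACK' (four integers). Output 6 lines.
93 200 200 93
218 200 200 218
329 200 200 218
427 200 200 218
427 200 200 427
464 200 200 464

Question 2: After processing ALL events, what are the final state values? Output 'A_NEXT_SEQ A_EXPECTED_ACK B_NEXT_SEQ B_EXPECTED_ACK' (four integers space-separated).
After event 0: A_seq=93 A_ack=200 B_seq=200 B_ack=93
After event 1: A_seq=218 A_ack=200 B_seq=200 B_ack=218
After event 2: A_seq=329 A_ack=200 B_seq=200 B_ack=218
After event 3: A_seq=427 A_ack=200 B_seq=200 B_ack=218
After event 4: A_seq=427 A_ack=200 B_seq=200 B_ack=427
After event 5: A_seq=464 A_ack=200 B_seq=200 B_ack=464

Answer: 464 200 200 464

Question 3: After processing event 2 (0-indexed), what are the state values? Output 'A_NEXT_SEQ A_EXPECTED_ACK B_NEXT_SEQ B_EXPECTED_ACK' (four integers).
After event 0: A_seq=93 A_ack=200 B_seq=200 B_ack=93
After event 1: A_seq=218 A_ack=200 B_seq=200 B_ack=218
After event 2: A_seq=329 A_ack=200 B_seq=200 B_ack=218

329 200 200 218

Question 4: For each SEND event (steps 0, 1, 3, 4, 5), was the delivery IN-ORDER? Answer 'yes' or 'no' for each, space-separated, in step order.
Answer: yes yes no yes yes

Derivation:
Step 0: SEND seq=0 -> in-order
Step 1: SEND seq=93 -> in-order
Step 3: SEND seq=329 -> out-of-order
Step 4: SEND seq=218 -> in-order
Step 5: SEND seq=427 -> in-order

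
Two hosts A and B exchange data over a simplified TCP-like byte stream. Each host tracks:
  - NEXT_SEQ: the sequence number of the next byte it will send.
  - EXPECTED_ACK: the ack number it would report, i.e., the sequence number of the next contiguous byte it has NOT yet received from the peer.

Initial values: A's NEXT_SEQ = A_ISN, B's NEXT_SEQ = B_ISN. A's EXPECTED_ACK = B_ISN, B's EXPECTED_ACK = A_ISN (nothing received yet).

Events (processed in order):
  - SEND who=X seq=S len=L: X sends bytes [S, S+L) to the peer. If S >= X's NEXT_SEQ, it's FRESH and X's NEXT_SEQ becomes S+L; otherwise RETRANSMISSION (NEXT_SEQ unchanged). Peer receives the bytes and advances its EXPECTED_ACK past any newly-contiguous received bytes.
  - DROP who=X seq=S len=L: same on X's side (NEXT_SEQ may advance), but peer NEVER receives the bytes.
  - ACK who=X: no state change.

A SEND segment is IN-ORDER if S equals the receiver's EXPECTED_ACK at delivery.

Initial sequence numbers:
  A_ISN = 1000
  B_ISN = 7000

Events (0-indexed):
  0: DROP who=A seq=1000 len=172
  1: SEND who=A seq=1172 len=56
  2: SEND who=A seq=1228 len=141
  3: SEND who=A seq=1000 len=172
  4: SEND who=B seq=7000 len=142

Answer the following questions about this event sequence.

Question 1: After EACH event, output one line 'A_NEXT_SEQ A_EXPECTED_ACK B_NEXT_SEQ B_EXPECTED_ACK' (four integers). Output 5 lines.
1172 7000 7000 1000
1228 7000 7000 1000
1369 7000 7000 1000
1369 7000 7000 1369
1369 7142 7142 1369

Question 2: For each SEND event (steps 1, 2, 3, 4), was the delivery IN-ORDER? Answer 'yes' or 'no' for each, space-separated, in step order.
Answer: no no yes yes

Derivation:
Step 1: SEND seq=1172 -> out-of-order
Step 2: SEND seq=1228 -> out-of-order
Step 3: SEND seq=1000 -> in-order
Step 4: SEND seq=7000 -> in-order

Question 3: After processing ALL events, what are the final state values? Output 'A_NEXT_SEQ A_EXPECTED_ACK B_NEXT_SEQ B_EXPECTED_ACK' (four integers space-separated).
After event 0: A_seq=1172 A_ack=7000 B_seq=7000 B_ack=1000
After event 1: A_seq=1228 A_ack=7000 B_seq=7000 B_ack=1000
After event 2: A_seq=1369 A_ack=7000 B_seq=7000 B_ack=1000
After event 3: A_seq=1369 A_ack=7000 B_seq=7000 B_ack=1369
After event 4: A_seq=1369 A_ack=7142 B_seq=7142 B_ack=1369

Answer: 1369 7142 7142 1369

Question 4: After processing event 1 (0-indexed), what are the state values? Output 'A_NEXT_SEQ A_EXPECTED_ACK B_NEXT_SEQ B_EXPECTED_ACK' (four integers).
After event 0: A_seq=1172 A_ack=7000 B_seq=7000 B_ack=1000
After event 1: A_seq=1228 A_ack=7000 B_seq=7000 B_ack=1000

1228 7000 7000 1000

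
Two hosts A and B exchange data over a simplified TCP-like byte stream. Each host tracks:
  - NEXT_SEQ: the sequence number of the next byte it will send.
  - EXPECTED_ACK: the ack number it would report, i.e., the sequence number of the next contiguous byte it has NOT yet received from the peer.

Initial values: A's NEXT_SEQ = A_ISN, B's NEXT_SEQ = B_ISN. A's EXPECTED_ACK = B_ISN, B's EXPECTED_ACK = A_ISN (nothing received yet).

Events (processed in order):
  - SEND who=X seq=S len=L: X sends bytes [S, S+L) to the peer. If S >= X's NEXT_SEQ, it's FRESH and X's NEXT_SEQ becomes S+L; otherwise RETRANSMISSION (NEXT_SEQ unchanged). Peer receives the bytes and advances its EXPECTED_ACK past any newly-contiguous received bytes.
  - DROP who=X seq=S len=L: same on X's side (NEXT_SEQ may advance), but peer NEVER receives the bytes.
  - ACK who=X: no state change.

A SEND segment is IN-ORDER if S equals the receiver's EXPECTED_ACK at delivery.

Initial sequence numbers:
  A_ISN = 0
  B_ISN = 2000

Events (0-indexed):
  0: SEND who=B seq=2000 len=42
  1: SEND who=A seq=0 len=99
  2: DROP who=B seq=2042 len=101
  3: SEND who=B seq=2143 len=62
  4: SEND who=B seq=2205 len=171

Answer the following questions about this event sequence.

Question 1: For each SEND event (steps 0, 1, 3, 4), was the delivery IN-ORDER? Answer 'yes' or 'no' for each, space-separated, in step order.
Answer: yes yes no no

Derivation:
Step 0: SEND seq=2000 -> in-order
Step 1: SEND seq=0 -> in-order
Step 3: SEND seq=2143 -> out-of-order
Step 4: SEND seq=2205 -> out-of-order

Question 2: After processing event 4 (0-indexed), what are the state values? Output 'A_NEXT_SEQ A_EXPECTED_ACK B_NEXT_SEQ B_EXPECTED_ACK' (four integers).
After event 0: A_seq=0 A_ack=2042 B_seq=2042 B_ack=0
After event 1: A_seq=99 A_ack=2042 B_seq=2042 B_ack=99
After event 2: A_seq=99 A_ack=2042 B_seq=2143 B_ack=99
After event 3: A_seq=99 A_ack=2042 B_seq=2205 B_ack=99
After event 4: A_seq=99 A_ack=2042 B_seq=2376 B_ack=99

99 2042 2376 99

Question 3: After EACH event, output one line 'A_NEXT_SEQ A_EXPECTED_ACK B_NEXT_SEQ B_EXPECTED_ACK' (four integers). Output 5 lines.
0 2042 2042 0
99 2042 2042 99
99 2042 2143 99
99 2042 2205 99
99 2042 2376 99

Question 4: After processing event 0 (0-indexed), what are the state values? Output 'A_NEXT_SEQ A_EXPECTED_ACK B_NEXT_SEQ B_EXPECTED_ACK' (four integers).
After event 0: A_seq=0 A_ack=2042 B_seq=2042 B_ack=0

0 2042 2042 0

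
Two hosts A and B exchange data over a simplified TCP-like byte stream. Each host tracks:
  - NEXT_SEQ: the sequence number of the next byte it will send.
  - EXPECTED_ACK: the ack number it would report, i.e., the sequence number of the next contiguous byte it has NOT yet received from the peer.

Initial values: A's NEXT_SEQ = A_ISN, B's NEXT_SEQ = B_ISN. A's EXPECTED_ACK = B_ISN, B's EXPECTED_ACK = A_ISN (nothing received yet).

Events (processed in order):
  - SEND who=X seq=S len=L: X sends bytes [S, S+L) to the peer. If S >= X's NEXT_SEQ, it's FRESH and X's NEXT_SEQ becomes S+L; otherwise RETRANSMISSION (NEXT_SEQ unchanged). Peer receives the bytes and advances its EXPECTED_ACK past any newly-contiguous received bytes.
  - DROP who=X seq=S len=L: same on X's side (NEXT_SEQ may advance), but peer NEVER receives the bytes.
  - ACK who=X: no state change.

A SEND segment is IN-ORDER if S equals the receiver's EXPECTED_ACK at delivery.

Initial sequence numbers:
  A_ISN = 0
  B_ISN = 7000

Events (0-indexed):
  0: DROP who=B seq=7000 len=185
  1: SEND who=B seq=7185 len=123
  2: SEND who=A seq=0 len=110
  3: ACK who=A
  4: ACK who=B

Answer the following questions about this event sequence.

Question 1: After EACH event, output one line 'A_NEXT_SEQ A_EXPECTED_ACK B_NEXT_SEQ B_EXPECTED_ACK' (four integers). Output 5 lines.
0 7000 7185 0
0 7000 7308 0
110 7000 7308 110
110 7000 7308 110
110 7000 7308 110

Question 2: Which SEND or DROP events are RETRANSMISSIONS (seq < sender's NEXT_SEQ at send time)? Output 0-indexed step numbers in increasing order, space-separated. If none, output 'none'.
Step 0: DROP seq=7000 -> fresh
Step 1: SEND seq=7185 -> fresh
Step 2: SEND seq=0 -> fresh

Answer: none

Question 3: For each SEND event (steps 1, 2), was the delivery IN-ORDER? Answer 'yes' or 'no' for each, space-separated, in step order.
Step 1: SEND seq=7185 -> out-of-order
Step 2: SEND seq=0 -> in-order

Answer: no yes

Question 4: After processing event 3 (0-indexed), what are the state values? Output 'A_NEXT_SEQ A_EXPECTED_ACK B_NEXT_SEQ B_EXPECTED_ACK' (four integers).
After event 0: A_seq=0 A_ack=7000 B_seq=7185 B_ack=0
After event 1: A_seq=0 A_ack=7000 B_seq=7308 B_ack=0
After event 2: A_seq=110 A_ack=7000 B_seq=7308 B_ack=110
After event 3: A_seq=110 A_ack=7000 B_seq=7308 B_ack=110

110 7000 7308 110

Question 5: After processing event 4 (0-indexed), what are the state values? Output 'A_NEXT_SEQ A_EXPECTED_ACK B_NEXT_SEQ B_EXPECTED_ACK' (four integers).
After event 0: A_seq=0 A_ack=7000 B_seq=7185 B_ack=0
After event 1: A_seq=0 A_ack=7000 B_seq=7308 B_ack=0
After event 2: A_seq=110 A_ack=7000 B_seq=7308 B_ack=110
After event 3: A_seq=110 A_ack=7000 B_seq=7308 B_ack=110
After event 4: A_seq=110 A_ack=7000 B_seq=7308 B_ack=110

110 7000 7308 110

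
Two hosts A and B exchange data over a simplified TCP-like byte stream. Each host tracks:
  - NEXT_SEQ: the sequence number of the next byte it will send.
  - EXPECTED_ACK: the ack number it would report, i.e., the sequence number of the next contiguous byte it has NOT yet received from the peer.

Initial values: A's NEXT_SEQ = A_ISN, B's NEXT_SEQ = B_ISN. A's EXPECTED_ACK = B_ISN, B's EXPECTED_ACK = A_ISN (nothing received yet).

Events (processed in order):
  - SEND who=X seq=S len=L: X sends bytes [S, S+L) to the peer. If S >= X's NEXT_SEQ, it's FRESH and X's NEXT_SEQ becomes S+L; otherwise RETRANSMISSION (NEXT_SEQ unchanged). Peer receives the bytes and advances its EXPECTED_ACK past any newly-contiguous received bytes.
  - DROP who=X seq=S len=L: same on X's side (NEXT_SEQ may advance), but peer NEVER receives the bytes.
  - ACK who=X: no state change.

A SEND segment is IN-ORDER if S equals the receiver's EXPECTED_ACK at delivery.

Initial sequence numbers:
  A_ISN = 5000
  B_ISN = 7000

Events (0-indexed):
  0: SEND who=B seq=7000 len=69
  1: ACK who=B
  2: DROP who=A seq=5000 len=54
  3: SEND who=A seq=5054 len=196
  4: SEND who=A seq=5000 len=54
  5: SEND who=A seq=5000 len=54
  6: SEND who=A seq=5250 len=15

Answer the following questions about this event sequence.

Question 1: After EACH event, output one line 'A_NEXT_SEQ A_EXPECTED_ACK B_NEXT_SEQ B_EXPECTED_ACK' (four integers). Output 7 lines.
5000 7069 7069 5000
5000 7069 7069 5000
5054 7069 7069 5000
5250 7069 7069 5000
5250 7069 7069 5250
5250 7069 7069 5250
5265 7069 7069 5265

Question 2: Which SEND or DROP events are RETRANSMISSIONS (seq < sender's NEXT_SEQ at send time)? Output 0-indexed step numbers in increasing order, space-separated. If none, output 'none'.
Answer: 4 5

Derivation:
Step 0: SEND seq=7000 -> fresh
Step 2: DROP seq=5000 -> fresh
Step 3: SEND seq=5054 -> fresh
Step 4: SEND seq=5000 -> retransmit
Step 5: SEND seq=5000 -> retransmit
Step 6: SEND seq=5250 -> fresh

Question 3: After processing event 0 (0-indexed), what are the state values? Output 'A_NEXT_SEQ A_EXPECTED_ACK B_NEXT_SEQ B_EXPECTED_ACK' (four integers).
After event 0: A_seq=5000 A_ack=7069 B_seq=7069 B_ack=5000

5000 7069 7069 5000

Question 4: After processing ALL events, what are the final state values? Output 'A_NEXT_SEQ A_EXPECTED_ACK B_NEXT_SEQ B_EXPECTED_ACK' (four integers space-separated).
After event 0: A_seq=5000 A_ack=7069 B_seq=7069 B_ack=5000
After event 1: A_seq=5000 A_ack=7069 B_seq=7069 B_ack=5000
After event 2: A_seq=5054 A_ack=7069 B_seq=7069 B_ack=5000
After event 3: A_seq=5250 A_ack=7069 B_seq=7069 B_ack=5000
After event 4: A_seq=5250 A_ack=7069 B_seq=7069 B_ack=5250
After event 5: A_seq=5250 A_ack=7069 B_seq=7069 B_ack=5250
After event 6: A_seq=5265 A_ack=7069 B_seq=7069 B_ack=5265

Answer: 5265 7069 7069 5265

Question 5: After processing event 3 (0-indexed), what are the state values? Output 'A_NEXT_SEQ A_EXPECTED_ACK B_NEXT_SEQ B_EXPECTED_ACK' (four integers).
After event 0: A_seq=5000 A_ack=7069 B_seq=7069 B_ack=5000
After event 1: A_seq=5000 A_ack=7069 B_seq=7069 B_ack=5000
After event 2: A_seq=5054 A_ack=7069 B_seq=7069 B_ack=5000
After event 3: A_seq=5250 A_ack=7069 B_seq=7069 B_ack=5000

5250 7069 7069 5000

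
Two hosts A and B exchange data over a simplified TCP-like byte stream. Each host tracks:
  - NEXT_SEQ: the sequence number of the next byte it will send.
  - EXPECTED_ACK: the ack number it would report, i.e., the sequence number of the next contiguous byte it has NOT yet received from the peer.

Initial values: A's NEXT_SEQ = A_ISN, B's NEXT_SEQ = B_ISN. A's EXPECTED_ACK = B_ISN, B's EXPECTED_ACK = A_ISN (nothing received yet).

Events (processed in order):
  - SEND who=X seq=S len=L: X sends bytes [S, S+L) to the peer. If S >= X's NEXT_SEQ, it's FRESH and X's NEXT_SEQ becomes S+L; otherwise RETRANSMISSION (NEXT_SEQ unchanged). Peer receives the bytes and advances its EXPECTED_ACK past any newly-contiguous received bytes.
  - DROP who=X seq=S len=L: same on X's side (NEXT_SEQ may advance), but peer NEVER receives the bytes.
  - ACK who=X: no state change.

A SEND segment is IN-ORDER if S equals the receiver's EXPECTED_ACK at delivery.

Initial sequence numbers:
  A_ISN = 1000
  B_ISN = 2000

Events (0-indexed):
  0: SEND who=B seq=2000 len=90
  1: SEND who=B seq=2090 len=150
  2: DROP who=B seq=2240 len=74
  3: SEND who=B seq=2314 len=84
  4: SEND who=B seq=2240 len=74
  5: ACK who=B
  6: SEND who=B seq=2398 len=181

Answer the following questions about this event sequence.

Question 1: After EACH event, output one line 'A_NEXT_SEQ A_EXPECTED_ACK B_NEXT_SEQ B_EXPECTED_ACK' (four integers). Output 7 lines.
1000 2090 2090 1000
1000 2240 2240 1000
1000 2240 2314 1000
1000 2240 2398 1000
1000 2398 2398 1000
1000 2398 2398 1000
1000 2579 2579 1000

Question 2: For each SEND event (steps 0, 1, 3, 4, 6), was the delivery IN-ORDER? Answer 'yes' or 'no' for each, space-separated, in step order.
Answer: yes yes no yes yes

Derivation:
Step 0: SEND seq=2000 -> in-order
Step 1: SEND seq=2090 -> in-order
Step 3: SEND seq=2314 -> out-of-order
Step 4: SEND seq=2240 -> in-order
Step 6: SEND seq=2398 -> in-order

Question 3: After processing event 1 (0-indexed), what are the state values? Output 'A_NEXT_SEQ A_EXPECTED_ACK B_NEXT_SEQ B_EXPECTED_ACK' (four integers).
After event 0: A_seq=1000 A_ack=2090 B_seq=2090 B_ack=1000
After event 1: A_seq=1000 A_ack=2240 B_seq=2240 B_ack=1000

1000 2240 2240 1000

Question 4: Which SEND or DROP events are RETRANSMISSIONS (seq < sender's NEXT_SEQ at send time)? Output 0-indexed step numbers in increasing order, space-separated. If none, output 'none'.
Answer: 4

Derivation:
Step 0: SEND seq=2000 -> fresh
Step 1: SEND seq=2090 -> fresh
Step 2: DROP seq=2240 -> fresh
Step 3: SEND seq=2314 -> fresh
Step 4: SEND seq=2240 -> retransmit
Step 6: SEND seq=2398 -> fresh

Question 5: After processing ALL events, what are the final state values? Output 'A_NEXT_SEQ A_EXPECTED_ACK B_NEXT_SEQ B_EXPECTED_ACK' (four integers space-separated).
After event 0: A_seq=1000 A_ack=2090 B_seq=2090 B_ack=1000
After event 1: A_seq=1000 A_ack=2240 B_seq=2240 B_ack=1000
After event 2: A_seq=1000 A_ack=2240 B_seq=2314 B_ack=1000
After event 3: A_seq=1000 A_ack=2240 B_seq=2398 B_ack=1000
After event 4: A_seq=1000 A_ack=2398 B_seq=2398 B_ack=1000
After event 5: A_seq=1000 A_ack=2398 B_seq=2398 B_ack=1000
After event 6: A_seq=1000 A_ack=2579 B_seq=2579 B_ack=1000

Answer: 1000 2579 2579 1000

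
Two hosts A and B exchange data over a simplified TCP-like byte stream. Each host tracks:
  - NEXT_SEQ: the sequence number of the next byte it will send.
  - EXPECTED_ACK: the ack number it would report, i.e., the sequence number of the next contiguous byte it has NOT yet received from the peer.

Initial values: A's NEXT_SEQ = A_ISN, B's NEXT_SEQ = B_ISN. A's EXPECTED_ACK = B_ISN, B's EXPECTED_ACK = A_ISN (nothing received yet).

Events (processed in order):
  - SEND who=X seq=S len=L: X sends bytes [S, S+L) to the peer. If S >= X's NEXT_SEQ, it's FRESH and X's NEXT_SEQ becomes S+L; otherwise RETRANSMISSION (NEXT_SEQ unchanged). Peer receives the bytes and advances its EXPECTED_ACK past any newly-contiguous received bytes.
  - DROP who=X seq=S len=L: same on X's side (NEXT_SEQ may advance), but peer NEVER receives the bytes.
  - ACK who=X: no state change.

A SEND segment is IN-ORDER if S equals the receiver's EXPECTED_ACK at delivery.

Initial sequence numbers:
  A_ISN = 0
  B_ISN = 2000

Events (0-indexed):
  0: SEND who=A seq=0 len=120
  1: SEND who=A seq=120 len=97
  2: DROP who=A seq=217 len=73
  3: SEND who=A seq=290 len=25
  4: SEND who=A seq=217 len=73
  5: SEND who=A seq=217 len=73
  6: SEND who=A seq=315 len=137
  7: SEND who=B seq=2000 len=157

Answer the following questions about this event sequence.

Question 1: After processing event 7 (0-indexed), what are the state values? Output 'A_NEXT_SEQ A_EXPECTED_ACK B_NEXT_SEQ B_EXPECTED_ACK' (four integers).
After event 0: A_seq=120 A_ack=2000 B_seq=2000 B_ack=120
After event 1: A_seq=217 A_ack=2000 B_seq=2000 B_ack=217
After event 2: A_seq=290 A_ack=2000 B_seq=2000 B_ack=217
After event 3: A_seq=315 A_ack=2000 B_seq=2000 B_ack=217
After event 4: A_seq=315 A_ack=2000 B_seq=2000 B_ack=315
After event 5: A_seq=315 A_ack=2000 B_seq=2000 B_ack=315
After event 6: A_seq=452 A_ack=2000 B_seq=2000 B_ack=452
After event 7: A_seq=452 A_ack=2157 B_seq=2157 B_ack=452

452 2157 2157 452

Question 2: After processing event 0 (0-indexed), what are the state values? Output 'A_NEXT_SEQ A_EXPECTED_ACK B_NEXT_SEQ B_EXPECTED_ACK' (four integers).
After event 0: A_seq=120 A_ack=2000 B_seq=2000 B_ack=120

120 2000 2000 120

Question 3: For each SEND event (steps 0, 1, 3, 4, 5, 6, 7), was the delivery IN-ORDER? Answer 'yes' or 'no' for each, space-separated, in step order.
Step 0: SEND seq=0 -> in-order
Step 1: SEND seq=120 -> in-order
Step 3: SEND seq=290 -> out-of-order
Step 4: SEND seq=217 -> in-order
Step 5: SEND seq=217 -> out-of-order
Step 6: SEND seq=315 -> in-order
Step 7: SEND seq=2000 -> in-order

Answer: yes yes no yes no yes yes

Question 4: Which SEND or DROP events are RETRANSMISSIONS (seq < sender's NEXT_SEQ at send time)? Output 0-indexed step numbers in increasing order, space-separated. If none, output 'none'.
Answer: 4 5

Derivation:
Step 0: SEND seq=0 -> fresh
Step 1: SEND seq=120 -> fresh
Step 2: DROP seq=217 -> fresh
Step 3: SEND seq=290 -> fresh
Step 4: SEND seq=217 -> retransmit
Step 5: SEND seq=217 -> retransmit
Step 6: SEND seq=315 -> fresh
Step 7: SEND seq=2000 -> fresh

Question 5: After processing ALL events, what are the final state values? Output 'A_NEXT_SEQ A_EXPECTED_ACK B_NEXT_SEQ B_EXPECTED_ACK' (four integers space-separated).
Answer: 452 2157 2157 452

Derivation:
After event 0: A_seq=120 A_ack=2000 B_seq=2000 B_ack=120
After event 1: A_seq=217 A_ack=2000 B_seq=2000 B_ack=217
After event 2: A_seq=290 A_ack=2000 B_seq=2000 B_ack=217
After event 3: A_seq=315 A_ack=2000 B_seq=2000 B_ack=217
After event 4: A_seq=315 A_ack=2000 B_seq=2000 B_ack=315
After event 5: A_seq=315 A_ack=2000 B_seq=2000 B_ack=315
After event 6: A_seq=452 A_ack=2000 B_seq=2000 B_ack=452
After event 7: A_seq=452 A_ack=2157 B_seq=2157 B_ack=452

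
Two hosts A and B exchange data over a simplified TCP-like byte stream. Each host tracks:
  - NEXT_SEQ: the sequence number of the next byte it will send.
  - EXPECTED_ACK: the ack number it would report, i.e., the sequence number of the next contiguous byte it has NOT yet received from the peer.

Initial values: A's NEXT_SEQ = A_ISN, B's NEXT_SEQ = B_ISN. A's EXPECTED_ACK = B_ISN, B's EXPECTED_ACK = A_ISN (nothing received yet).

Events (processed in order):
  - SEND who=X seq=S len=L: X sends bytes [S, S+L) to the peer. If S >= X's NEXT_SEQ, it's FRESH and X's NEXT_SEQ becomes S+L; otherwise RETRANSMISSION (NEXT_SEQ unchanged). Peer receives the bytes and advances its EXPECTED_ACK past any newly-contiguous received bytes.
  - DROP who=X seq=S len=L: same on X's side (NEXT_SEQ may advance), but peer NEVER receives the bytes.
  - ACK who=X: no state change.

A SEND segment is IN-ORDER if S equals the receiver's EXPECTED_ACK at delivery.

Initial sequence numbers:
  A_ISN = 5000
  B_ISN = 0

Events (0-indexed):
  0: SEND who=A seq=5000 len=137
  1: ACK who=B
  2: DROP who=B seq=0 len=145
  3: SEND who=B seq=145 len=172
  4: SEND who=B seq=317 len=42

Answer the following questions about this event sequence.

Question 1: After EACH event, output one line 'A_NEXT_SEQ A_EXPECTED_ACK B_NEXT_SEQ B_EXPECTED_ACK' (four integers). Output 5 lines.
5137 0 0 5137
5137 0 0 5137
5137 0 145 5137
5137 0 317 5137
5137 0 359 5137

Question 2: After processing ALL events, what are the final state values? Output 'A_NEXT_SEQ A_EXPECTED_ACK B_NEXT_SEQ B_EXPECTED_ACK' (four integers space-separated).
Answer: 5137 0 359 5137

Derivation:
After event 0: A_seq=5137 A_ack=0 B_seq=0 B_ack=5137
After event 1: A_seq=5137 A_ack=0 B_seq=0 B_ack=5137
After event 2: A_seq=5137 A_ack=0 B_seq=145 B_ack=5137
After event 3: A_seq=5137 A_ack=0 B_seq=317 B_ack=5137
After event 4: A_seq=5137 A_ack=0 B_seq=359 B_ack=5137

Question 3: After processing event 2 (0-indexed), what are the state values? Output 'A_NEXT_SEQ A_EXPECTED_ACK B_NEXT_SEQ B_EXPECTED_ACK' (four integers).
After event 0: A_seq=5137 A_ack=0 B_seq=0 B_ack=5137
After event 1: A_seq=5137 A_ack=0 B_seq=0 B_ack=5137
After event 2: A_seq=5137 A_ack=0 B_seq=145 B_ack=5137

5137 0 145 5137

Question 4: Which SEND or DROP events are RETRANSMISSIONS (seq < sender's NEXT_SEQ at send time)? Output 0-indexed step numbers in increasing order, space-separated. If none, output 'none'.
Step 0: SEND seq=5000 -> fresh
Step 2: DROP seq=0 -> fresh
Step 3: SEND seq=145 -> fresh
Step 4: SEND seq=317 -> fresh

Answer: none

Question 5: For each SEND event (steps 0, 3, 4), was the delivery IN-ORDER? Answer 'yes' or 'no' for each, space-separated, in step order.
Step 0: SEND seq=5000 -> in-order
Step 3: SEND seq=145 -> out-of-order
Step 4: SEND seq=317 -> out-of-order

Answer: yes no no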